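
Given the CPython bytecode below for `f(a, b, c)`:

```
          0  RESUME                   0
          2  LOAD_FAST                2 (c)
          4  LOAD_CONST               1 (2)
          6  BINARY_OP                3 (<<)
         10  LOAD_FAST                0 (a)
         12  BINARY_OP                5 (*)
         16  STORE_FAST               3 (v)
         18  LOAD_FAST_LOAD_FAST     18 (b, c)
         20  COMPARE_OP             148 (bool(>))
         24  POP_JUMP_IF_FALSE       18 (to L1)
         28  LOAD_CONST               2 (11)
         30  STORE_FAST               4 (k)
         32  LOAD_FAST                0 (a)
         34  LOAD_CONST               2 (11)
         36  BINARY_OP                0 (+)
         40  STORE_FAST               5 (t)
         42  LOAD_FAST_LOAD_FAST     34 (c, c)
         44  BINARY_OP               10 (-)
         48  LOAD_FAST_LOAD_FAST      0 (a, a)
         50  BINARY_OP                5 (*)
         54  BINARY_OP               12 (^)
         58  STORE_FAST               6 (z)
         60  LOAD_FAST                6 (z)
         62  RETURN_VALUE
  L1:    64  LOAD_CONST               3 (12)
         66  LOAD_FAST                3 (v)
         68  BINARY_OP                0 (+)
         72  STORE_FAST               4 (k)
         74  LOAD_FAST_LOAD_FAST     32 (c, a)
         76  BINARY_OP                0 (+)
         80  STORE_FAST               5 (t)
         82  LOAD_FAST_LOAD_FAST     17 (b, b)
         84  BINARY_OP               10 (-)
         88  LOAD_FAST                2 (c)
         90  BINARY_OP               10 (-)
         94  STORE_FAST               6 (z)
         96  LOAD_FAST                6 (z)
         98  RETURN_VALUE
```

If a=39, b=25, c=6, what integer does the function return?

LOAD_FAST c → push 6. Stack: [6]
LOAD_CONST → push 2. Stack: [6, 2]
BINARY_OP << → 6 << 2 = 24. Stack: [24]
LOAD_FAST a → push 39. Stack: [24, 39]
BINARY_OP * → 24 * 39 = 936. Stack: [936]
STORE_FAST v → v=936. Stack: []
LOAD_FAST_LOAD_FAST b,c → push 25,6. Stack: [25, 6]
COMPARE_OP bool(>) → 25 vs 6 = True. Stack: [True]
POP_JUMP_IF_FALSE → pop True; no jump. Stack: []
LOAD_CONST → push 11. Stack: [11]
STORE_FAST k → k=11. Stack: []
LOAD_FAST a → push 39. Stack: [39]
LOAD_CONST → push 11. Stack: [39, 11]
BINARY_OP + → 39 + 11 = 50. Stack: [50]
STORE_FAST t → t=50. Stack: []
LOAD_FAST_LOAD_FAST c,c → push 6,6. Stack: [6, 6]
BINARY_OP - → 6 - 6 = 0. Stack: [0]
LOAD_FAST_LOAD_FAST a,a → push 39,39. Stack: [0, 39, 39]
BINARY_OP * → 39 * 39 = 1521. Stack: [0, 1521]
BINARY_OP ^ → 0 ^ 1521 = 1521. Stack: [1521]
STORE_FAST z → z=1521. Stack: []
LOAD_FAST z → push 1521. Stack: [1521]
RETURN_VALUE → return 1521.

1521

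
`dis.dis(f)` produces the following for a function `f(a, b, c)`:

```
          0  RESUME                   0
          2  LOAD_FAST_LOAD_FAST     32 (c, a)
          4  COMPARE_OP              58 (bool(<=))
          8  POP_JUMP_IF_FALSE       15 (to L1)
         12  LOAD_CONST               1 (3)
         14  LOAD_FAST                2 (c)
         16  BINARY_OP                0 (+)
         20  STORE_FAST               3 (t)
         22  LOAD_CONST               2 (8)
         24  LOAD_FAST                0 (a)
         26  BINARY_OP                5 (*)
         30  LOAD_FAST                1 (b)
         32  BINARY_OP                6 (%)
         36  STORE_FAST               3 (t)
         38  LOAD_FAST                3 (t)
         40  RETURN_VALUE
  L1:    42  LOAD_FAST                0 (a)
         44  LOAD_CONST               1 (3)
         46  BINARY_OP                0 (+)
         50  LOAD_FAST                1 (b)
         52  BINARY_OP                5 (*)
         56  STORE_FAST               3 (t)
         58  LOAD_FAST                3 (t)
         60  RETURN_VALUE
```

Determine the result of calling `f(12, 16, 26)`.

240

LOAD_FAST_LOAD_FAST c,a → push 26,12. Stack: [26, 12]
COMPARE_OP bool(<=) → 26 vs 12 = False. Stack: [False]
POP_JUMP_IF_FALSE → pop False; jump. Stack: []
LOAD_FAST a → push 12. Stack: [12]
LOAD_CONST → push 3. Stack: [12, 3]
BINARY_OP + → 12 + 3 = 15. Stack: [15]
LOAD_FAST b → push 16. Stack: [15, 16]
BINARY_OP * → 15 * 16 = 240. Stack: [240]
STORE_FAST t → t=240. Stack: []
LOAD_FAST t → push 240. Stack: [240]
RETURN_VALUE → return 240.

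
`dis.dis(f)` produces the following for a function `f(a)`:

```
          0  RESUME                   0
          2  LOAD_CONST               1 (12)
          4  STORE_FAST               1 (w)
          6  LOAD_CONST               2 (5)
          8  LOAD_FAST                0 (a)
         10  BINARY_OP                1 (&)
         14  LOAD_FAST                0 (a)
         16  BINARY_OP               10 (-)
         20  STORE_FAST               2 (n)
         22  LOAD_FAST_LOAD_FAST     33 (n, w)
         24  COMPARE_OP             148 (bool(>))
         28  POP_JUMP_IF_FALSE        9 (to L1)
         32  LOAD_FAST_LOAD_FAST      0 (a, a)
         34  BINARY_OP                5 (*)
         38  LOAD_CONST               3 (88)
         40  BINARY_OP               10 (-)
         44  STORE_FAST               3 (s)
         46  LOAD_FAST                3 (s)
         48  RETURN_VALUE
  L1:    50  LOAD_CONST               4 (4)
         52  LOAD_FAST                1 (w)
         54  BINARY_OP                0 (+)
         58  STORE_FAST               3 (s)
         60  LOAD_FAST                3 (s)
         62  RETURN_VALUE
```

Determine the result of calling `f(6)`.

LOAD_CONST → push 12. Stack: [12]
STORE_FAST w → w=12. Stack: []
LOAD_CONST → push 5. Stack: [5]
LOAD_FAST a → push 6. Stack: [5, 6]
BINARY_OP & → 5 & 6 = 4. Stack: [4]
LOAD_FAST a → push 6. Stack: [4, 6]
BINARY_OP - → 4 - 6 = -2. Stack: [-2]
STORE_FAST n → n=-2. Stack: []
LOAD_FAST_LOAD_FAST n,w → push -2,12. Stack: [-2, 12]
COMPARE_OP bool(>) → -2 vs 12 = False. Stack: [False]
POP_JUMP_IF_FALSE → pop False; jump. Stack: []
LOAD_CONST → push 4. Stack: [4]
LOAD_FAST w → push 12. Stack: [4, 12]
BINARY_OP + → 4 + 12 = 16. Stack: [16]
STORE_FAST s → s=16. Stack: []
LOAD_FAST s → push 16. Stack: [16]
RETURN_VALUE → return 16.

16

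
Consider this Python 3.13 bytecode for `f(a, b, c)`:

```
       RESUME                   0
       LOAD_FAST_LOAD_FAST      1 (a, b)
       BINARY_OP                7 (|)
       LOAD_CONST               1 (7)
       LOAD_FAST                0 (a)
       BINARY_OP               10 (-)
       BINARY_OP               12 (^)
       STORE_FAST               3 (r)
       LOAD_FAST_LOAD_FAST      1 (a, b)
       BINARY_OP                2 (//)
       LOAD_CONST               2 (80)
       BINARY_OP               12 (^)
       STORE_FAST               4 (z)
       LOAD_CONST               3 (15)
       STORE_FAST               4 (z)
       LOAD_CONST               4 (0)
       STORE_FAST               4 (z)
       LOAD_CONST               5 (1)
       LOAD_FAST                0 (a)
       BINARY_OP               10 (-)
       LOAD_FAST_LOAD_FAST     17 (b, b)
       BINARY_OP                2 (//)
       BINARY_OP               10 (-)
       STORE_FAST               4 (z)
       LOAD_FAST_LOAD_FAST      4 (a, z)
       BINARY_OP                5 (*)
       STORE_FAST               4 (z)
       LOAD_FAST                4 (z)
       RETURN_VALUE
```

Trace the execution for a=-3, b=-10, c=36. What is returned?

-9

LOAD_FAST_LOAD_FAST a,b → push -3,-10. Stack: [-3, -10]
BINARY_OP | → -3 | -10 = -1. Stack: [-1]
LOAD_CONST → push 7. Stack: [-1, 7]
LOAD_FAST a → push -3. Stack: [-1, 7, -3]
BINARY_OP - → 7 - -3 = 10. Stack: [-1, 10]
BINARY_OP ^ → -1 ^ 10 = -11. Stack: [-11]
STORE_FAST r → r=-11. Stack: []
LOAD_FAST_LOAD_FAST a,b → push -3,-10. Stack: [-3, -10]
BINARY_OP // → -3 // -10 = 0. Stack: [0]
LOAD_CONST → push 80. Stack: [0, 80]
BINARY_OP ^ → 0 ^ 80 = 80. Stack: [80]
STORE_FAST z → z=80. Stack: []
LOAD_CONST → push 15. Stack: [15]
STORE_FAST z → z=15. Stack: []
LOAD_CONST → push 0. Stack: [0]
STORE_FAST z → z=0. Stack: []
LOAD_CONST → push 1. Stack: [1]
LOAD_FAST a → push -3. Stack: [1, -3]
BINARY_OP - → 1 - -3 = 4. Stack: [4]
LOAD_FAST_LOAD_FAST b,b → push -10,-10. Stack: [4, -10, -10]
BINARY_OP // → -10 // -10 = 1. Stack: [4, 1]
BINARY_OP - → 4 - 1 = 3. Stack: [3]
STORE_FAST z → z=3. Stack: []
LOAD_FAST_LOAD_FAST a,z → push -3,3. Stack: [-3, 3]
BINARY_OP * → -3 * 3 = -9. Stack: [-9]
STORE_FAST z → z=-9. Stack: []
LOAD_FAST z → push -9. Stack: [-9]
RETURN_VALUE → return -9.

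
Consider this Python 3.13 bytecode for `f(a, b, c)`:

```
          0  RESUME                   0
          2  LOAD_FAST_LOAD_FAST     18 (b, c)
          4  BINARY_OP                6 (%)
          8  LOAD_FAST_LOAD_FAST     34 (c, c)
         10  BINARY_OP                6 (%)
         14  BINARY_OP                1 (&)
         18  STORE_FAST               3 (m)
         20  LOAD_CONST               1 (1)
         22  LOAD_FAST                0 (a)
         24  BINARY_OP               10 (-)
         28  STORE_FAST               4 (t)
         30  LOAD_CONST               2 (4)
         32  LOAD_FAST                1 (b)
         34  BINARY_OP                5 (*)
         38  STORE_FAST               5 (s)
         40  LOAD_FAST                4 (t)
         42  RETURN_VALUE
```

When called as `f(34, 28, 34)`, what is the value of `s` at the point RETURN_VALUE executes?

LOAD_FAST_LOAD_FAST b,c → push 28,34. Stack: [28, 34]
BINARY_OP % → 28 % 34 = 28. Stack: [28]
LOAD_FAST_LOAD_FAST c,c → push 34,34. Stack: [28, 34, 34]
BINARY_OP % → 34 % 34 = 0. Stack: [28, 0]
BINARY_OP & → 28 & 0 = 0. Stack: [0]
STORE_FAST m → m=0. Stack: []
LOAD_CONST → push 1. Stack: [1]
LOAD_FAST a → push 34. Stack: [1, 34]
BINARY_OP - → 1 - 34 = -33. Stack: [-33]
STORE_FAST t → t=-33. Stack: []
LOAD_CONST → push 4. Stack: [4]
LOAD_FAST b → push 28. Stack: [4, 28]
BINARY_OP * → 4 * 28 = 112. Stack: [112]
STORE_FAST s → s=112. Stack: []
LOAD_FAST t → push -33. Stack: [-33]
RETURN_VALUE → return -33.

112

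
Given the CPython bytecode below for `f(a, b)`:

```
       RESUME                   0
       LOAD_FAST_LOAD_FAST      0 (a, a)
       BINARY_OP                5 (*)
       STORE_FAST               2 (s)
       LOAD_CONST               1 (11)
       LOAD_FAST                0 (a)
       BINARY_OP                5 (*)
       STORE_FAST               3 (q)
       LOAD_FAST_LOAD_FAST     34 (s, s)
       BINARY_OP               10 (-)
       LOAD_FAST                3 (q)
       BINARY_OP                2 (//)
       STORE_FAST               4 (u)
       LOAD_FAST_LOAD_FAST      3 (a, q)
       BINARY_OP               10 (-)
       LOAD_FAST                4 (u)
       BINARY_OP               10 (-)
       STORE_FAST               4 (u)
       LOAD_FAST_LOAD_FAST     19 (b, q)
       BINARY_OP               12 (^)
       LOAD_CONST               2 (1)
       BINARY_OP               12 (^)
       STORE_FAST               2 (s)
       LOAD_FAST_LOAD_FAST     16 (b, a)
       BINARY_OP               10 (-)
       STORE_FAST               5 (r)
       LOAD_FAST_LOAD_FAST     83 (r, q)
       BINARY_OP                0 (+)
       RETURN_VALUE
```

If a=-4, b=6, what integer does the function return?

LOAD_FAST_LOAD_FAST a,a → push -4,-4. Stack: [-4, -4]
BINARY_OP * → -4 * -4 = 16. Stack: [16]
STORE_FAST s → s=16. Stack: []
LOAD_CONST → push 11. Stack: [11]
LOAD_FAST a → push -4. Stack: [11, -4]
BINARY_OP * → 11 * -4 = -44. Stack: [-44]
STORE_FAST q → q=-44. Stack: []
LOAD_FAST_LOAD_FAST s,s → push 16,16. Stack: [16, 16]
BINARY_OP - → 16 - 16 = 0. Stack: [0]
LOAD_FAST q → push -44. Stack: [0, -44]
BINARY_OP // → 0 // -44 = 0. Stack: [0]
STORE_FAST u → u=0. Stack: []
LOAD_FAST_LOAD_FAST a,q → push -4,-44. Stack: [-4, -44]
BINARY_OP - → -4 - -44 = 40. Stack: [40]
LOAD_FAST u → push 0. Stack: [40, 0]
BINARY_OP - → 40 - 0 = 40. Stack: [40]
STORE_FAST u → u=40. Stack: []
LOAD_FAST_LOAD_FAST b,q → push 6,-44. Stack: [6, -44]
BINARY_OP ^ → 6 ^ -44 = -46. Stack: [-46]
LOAD_CONST → push 1. Stack: [-46, 1]
BINARY_OP ^ → -46 ^ 1 = -45. Stack: [-45]
STORE_FAST s → s=-45. Stack: []
LOAD_FAST_LOAD_FAST b,a → push 6,-4. Stack: [6, -4]
BINARY_OP - → 6 - -4 = 10. Stack: [10]
STORE_FAST r → r=10. Stack: []
LOAD_FAST_LOAD_FAST r,q → push 10,-44. Stack: [10, -44]
BINARY_OP + → 10 + -44 = -34. Stack: [-34]
RETURN_VALUE → return -34.

-34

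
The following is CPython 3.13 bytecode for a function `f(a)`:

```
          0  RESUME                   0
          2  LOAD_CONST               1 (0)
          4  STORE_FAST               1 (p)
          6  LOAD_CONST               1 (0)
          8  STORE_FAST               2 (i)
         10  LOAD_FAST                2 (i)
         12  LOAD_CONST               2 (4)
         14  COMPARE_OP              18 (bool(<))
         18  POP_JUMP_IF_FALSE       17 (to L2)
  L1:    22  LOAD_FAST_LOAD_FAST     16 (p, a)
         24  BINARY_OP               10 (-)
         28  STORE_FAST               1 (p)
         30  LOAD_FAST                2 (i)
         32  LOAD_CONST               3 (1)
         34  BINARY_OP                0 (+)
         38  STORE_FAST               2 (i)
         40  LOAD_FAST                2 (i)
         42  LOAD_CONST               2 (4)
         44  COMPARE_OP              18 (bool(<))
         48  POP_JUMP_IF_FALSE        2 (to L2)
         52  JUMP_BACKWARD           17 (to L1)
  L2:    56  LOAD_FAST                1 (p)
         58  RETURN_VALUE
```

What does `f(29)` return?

LOAD_CONST → push 0. Stack: [0]
STORE_FAST p → p=0. Stack: []
LOAD_CONST → push 0. Stack: [0]
STORE_FAST i → i=0. Stack: []
LOAD_FAST i → push 0. Stack: [0]
LOAD_CONST → push 4. Stack: [0, 4]
COMPARE_OP bool(<) → 0 vs 4 = True. Stack: [True]
POP_JUMP_IF_FALSE → pop True; no jump. Stack: []
LOAD_FAST_LOAD_FAST p,a → push 0,29. Stack: [0, 29]
BINARY_OP - → 0 - 29 = -29. Stack: [-29]
STORE_FAST p → p=-29. Stack: []
LOAD_FAST i → push 0. Stack: [0]
LOAD_CONST → push 1. Stack: [0, 1]
BINARY_OP + → 0 + 1 = 1. Stack: [1]
STORE_FAST i → i=1. Stack: []
LOAD_FAST i → push 1. Stack: [1]
LOAD_CONST → push 4. Stack: [1, 4]
COMPARE_OP bool(<) → 1 vs 4 = True. Stack: [True]
POP_JUMP_IF_FALSE → pop True; no jump. Stack: []
LOAD_FAST_LOAD_FAST p,a → push -29,29. Stack: [-29, 29]
BINARY_OP - → -29 - 29 = -58. Stack: [-58]
STORE_FAST p → p=-58. Stack: []
LOAD_FAST i → push 1. Stack: [1]
LOAD_CONST → push 1. Stack: [1, 1]
BINARY_OP + → 1 + 1 = 2. Stack: [2]
STORE_FAST i → i=2. Stack: []
LOAD_FAST i → push 2. Stack: [2]
LOAD_CONST → push 4. Stack: [2, 4]
COMPARE_OP bool(<) → 2 vs 4 = True. Stack: [True]
POP_JUMP_IF_FALSE → pop True; no jump. Stack: []
LOAD_FAST_LOAD_FAST p,a → push -58,29. Stack: [-58, 29]
BINARY_OP - → -58 - 29 = -87. Stack: [-87]
STORE_FAST p → p=-87. Stack: []
LOAD_FAST i → push 2. Stack: [2]
LOAD_CONST → push 1. Stack: [2, 1]
BINARY_OP + → 2 + 1 = 3. Stack: [3]
STORE_FAST i → i=3. Stack: []
LOAD_FAST i → push 3. Stack: [3]
LOAD_CONST → push 4. Stack: [3, 4]
COMPARE_OP bool(<) → 3 vs 4 = True. Stack: [True]
POP_JUMP_IF_FALSE → pop True; no jump. Stack: []
LOAD_FAST_LOAD_FAST p,a → push -87,29. Stack: [-87, 29]
BINARY_OP - → -87 - 29 = -116. Stack: [-116]
STORE_FAST p → p=-116. Stack: []
LOAD_FAST i → push 3. Stack: [3]
LOAD_CONST → push 1. Stack: [3, 1]
BINARY_OP + → 3 + 1 = 4. Stack: [4]
STORE_FAST i → i=4. Stack: []
LOAD_FAST i → push 4. Stack: [4]
LOAD_CONST → push 4. Stack: [4, 4]
COMPARE_OP bool(<) → 4 vs 4 = False. Stack: [False]
POP_JUMP_IF_FALSE → pop False; jump. Stack: []
LOAD_FAST p → push -116. Stack: [-116]
RETURN_VALUE → return -116.

-116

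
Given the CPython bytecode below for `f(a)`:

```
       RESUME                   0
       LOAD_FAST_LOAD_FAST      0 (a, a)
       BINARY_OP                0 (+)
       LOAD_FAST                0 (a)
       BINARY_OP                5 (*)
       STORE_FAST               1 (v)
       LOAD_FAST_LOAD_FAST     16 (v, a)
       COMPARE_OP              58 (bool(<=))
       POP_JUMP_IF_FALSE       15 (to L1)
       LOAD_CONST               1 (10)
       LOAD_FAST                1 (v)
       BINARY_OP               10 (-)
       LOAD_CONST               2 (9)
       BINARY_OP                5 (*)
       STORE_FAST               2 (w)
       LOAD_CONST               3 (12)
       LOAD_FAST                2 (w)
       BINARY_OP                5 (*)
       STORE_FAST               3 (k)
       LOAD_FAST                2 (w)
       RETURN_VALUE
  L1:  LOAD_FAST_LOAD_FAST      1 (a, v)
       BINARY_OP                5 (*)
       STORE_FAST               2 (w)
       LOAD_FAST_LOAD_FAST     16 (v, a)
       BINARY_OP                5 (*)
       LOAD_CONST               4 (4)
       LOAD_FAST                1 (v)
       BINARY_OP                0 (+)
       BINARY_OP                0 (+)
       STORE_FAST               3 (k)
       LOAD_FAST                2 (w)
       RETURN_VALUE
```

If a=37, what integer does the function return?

LOAD_FAST_LOAD_FAST a,a → push 37,37. Stack: [37, 37]
BINARY_OP + → 37 + 37 = 74. Stack: [74]
LOAD_FAST a → push 37. Stack: [74, 37]
BINARY_OP * → 74 * 37 = 2738. Stack: [2738]
STORE_FAST v → v=2738. Stack: []
LOAD_FAST_LOAD_FAST v,a → push 2738,37. Stack: [2738, 37]
COMPARE_OP bool(<=) → 2738 vs 37 = False. Stack: [False]
POP_JUMP_IF_FALSE → pop False; jump. Stack: []
LOAD_FAST_LOAD_FAST a,v → push 37,2738. Stack: [37, 2738]
BINARY_OP * → 37 * 2738 = 101306. Stack: [101306]
STORE_FAST w → w=101306. Stack: []
LOAD_FAST_LOAD_FAST v,a → push 2738,37. Stack: [2738, 37]
BINARY_OP * → 2738 * 37 = 101306. Stack: [101306]
LOAD_CONST → push 4. Stack: [101306, 4]
LOAD_FAST v → push 2738. Stack: [101306, 4, 2738]
BINARY_OP + → 4 + 2738 = 2742. Stack: [101306, 2742]
BINARY_OP + → 101306 + 2742 = 104048. Stack: [104048]
STORE_FAST k → k=104048. Stack: []
LOAD_FAST w → push 101306. Stack: [101306]
RETURN_VALUE → return 101306.

101306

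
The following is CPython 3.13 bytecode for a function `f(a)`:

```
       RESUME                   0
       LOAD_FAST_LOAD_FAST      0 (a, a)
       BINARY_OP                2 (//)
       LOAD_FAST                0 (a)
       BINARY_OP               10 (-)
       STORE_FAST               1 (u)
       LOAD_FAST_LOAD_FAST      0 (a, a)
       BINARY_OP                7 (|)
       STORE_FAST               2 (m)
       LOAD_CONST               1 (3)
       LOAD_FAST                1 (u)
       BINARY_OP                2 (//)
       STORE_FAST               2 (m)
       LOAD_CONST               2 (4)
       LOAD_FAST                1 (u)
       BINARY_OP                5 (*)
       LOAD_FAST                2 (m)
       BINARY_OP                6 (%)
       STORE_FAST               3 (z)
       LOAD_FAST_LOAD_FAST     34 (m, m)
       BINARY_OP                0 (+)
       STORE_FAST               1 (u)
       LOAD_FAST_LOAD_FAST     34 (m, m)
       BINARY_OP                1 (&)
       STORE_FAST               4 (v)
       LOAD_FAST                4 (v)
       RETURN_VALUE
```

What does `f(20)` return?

-1

LOAD_FAST_LOAD_FAST a,a → push 20,20. Stack: [20, 20]
BINARY_OP // → 20 // 20 = 1. Stack: [1]
LOAD_FAST a → push 20. Stack: [1, 20]
BINARY_OP - → 1 - 20 = -19. Stack: [-19]
STORE_FAST u → u=-19. Stack: []
LOAD_FAST_LOAD_FAST a,a → push 20,20. Stack: [20, 20]
BINARY_OP | → 20 | 20 = 20. Stack: [20]
STORE_FAST m → m=20. Stack: []
LOAD_CONST → push 3. Stack: [3]
LOAD_FAST u → push -19. Stack: [3, -19]
BINARY_OP // → 3 // -19 = -1. Stack: [-1]
STORE_FAST m → m=-1. Stack: []
LOAD_CONST → push 4. Stack: [4]
LOAD_FAST u → push -19. Stack: [4, -19]
BINARY_OP * → 4 * -19 = -76. Stack: [-76]
LOAD_FAST m → push -1. Stack: [-76, -1]
BINARY_OP % → -76 % -1 = 0. Stack: [0]
STORE_FAST z → z=0. Stack: []
LOAD_FAST_LOAD_FAST m,m → push -1,-1. Stack: [-1, -1]
BINARY_OP + → -1 + -1 = -2. Stack: [-2]
STORE_FAST u → u=-2. Stack: []
LOAD_FAST_LOAD_FAST m,m → push -1,-1. Stack: [-1, -1]
BINARY_OP & → -1 & -1 = -1. Stack: [-1]
STORE_FAST v → v=-1. Stack: []
LOAD_FAST v → push -1. Stack: [-1]
RETURN_VALUE → return -1.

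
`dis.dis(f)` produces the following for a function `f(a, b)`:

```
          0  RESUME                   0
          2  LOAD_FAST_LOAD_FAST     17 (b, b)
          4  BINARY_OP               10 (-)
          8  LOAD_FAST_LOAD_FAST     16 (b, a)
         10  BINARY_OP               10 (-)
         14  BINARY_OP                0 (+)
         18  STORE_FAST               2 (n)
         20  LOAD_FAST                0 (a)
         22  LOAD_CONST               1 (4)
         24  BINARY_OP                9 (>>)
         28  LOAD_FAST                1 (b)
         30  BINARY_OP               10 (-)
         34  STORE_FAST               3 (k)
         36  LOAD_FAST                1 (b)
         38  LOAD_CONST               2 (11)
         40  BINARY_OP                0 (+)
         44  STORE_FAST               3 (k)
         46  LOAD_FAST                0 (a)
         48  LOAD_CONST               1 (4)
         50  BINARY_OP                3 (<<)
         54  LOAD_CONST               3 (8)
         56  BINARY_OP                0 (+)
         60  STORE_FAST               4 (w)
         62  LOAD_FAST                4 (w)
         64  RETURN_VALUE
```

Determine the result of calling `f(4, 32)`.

72

LOAD_FAST_LOAD_FAST b,b → push 32,32. Stack: [32, 32]
BINARY_OP - → 32 - 32 = 0. Stack: [0]
LOAD_FAST_LOAD_FAST b,a → push 32,4. Stack: [0, 32, 4]
BINARY_OP - → 32 - 4 = 28. Stack: [0, 28]
BINARY_OP + → 0 + 28 = 28. Stack: [28]
STORE_FAST n → n=28. Stack: []
LOAD_FAST a → push 4. Stack: [4]
LOAD_CONST → push 4. Stack: [4, 4]
BINARY_OP >> → 4 >> 4 = 0. Stack: [0]
LOAD_FAST b → push 32. Stack: [0, 32]
BINARY_OP - → 0 - 32 = -32. Stack: [-32]
STORE_FAST k → k=-32. Stack: []
LOAD_FAST b → push 32. Stack: [32]
LOAD_CONST → push 11. Stack: [32, 11]
BINARY_OP + → 32 + 11 = 43. Stack: [43]
STORE_FAST k → k=43. Stack: []
LOAD_FAST a → push 4. Stack: [4]
LOAD_CONST → push 4. Stack: [4, 4]
BINARY_OP << → 4 << 4 = 64. Stack: [64]
LOAD_CONST → push 8. Stack: [64, 8]
BINARY_OP + → 64 + 8 = 72. Stack: [72]
STORE_FAST w → w=72. Stack: []
LOAD_FAST w → push 72. Stack: [72]
RETURN_VALUE → return 72.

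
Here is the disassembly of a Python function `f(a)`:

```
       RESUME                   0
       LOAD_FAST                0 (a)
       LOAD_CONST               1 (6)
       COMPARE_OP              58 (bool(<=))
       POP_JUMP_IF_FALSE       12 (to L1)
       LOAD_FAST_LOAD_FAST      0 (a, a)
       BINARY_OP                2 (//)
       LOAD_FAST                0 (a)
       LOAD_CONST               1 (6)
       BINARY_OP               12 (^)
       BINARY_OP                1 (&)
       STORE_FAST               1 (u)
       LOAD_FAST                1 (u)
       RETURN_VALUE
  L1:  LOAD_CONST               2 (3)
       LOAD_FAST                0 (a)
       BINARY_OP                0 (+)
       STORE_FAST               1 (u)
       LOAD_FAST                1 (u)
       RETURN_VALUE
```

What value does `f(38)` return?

LOAD_FAST a → push 38. Stack: [38]
LOAD_CONST → push 6. Stack: [38, 6]
COMPARE_OP bool(<=) → 38 vs 6 = False. Stack: [False]
POP_JUMP_IF_FALSE → pop False; jump. Stack: []
LOAD_CONST → push 3. Stack: [3]
LOAD_FAST a → push 38. Stack: [3, 38]
BINARY_OP + → 3 + 38 = 41. Stack: [41]
STORE_FAST u → u=41. Stack: []
LOAD_FAST u → push 41. Stack: [41]
RETURN_VALUE → return 41.

41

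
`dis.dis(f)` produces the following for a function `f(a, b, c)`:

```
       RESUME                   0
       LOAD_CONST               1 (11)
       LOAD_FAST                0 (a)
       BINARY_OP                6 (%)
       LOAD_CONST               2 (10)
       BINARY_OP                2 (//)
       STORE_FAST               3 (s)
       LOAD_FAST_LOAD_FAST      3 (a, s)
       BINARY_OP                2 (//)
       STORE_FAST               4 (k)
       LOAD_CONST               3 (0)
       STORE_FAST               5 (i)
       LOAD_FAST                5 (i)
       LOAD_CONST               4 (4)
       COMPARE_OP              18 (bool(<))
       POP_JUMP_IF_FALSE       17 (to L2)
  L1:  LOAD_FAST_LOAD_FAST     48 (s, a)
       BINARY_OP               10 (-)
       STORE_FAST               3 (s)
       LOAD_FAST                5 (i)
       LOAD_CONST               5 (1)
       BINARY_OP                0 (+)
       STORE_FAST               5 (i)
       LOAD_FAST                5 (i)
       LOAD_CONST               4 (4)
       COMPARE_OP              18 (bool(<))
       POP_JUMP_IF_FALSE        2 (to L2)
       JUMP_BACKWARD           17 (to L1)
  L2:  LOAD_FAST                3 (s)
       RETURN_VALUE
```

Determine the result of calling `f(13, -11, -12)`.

LOAD_CONST → push 11. Stack: [11]
LOAD_FAST a → push 13. Stack: [11, 13]
BINARY_OP % → 11 % 13 = 11. Stack: [11]
LOAD_CONST → push 10. Stack: [11, 10]
BINARY_OP // → 11 // 10 = 1. Stack: [1]
STORE_FAST s → s=1. Stack: []
LOAD_FAST_LOAD_FAST a,s → push 13,1. Stack: [13, 1]
BINARY_OP // → 13 // 1 = 13. Stack: [13]
STORE_FAST k → k=13. Stack: []
LOAD_CONST → push 0. Stack: [0]
STORE_FAST i → i=0. Stack: []
LOAD_FAST i → push 0. Stack: [0]
LOAD_CONST → push 4. Stack: [0, 4]
COMPARE_OP bool(<) → 0 vs 4 = True. Stack: [True]
POP_JUMP_IF_FALSE → pop True; no jump. Stack: []
LOAD_FAST_LOAD_FAST s,a → push 1,13. Stack: [1, 13]
BINARY_OP - → 1 - 13 = -12. Stack: [-12]
STORE_FAST s → s=-12. Stack: []
LOAD_FAST i → push 0. Stack: [0]
LOAD_CONST → push 1. Stack: [0, 1]
BINARY_OP + → 0 + 1 = 1. Stack: [1]
STORE_FAST i → i=1. Stack: []
LOAD_FAST i → push 1. Stack: [1]
LOAD_CONST → push 4. Stack: [1, 4]
COMPARE_OP bool(<) → 1 vs 4 = True. Stack: [True]
POP_JUMP_IF_FALSE → pop True; no jump. Stack: []
LOAD_FAST_LOAD_FAST s,a → push -12,13. Stack: [-12, 13]
BINARY_OP - → -12 - 13 = -25. Stack: [-25]
STORE_FAST s → s=-25. Stack: []
LOAD_FAST i → push 1. Stack: [1]
LOAD_CONST → push 1. Stack: [1, 1]
BINARY_OP + → 1 + 1 = 2. Stack: [2]
STORE_FAST i → i=2. Stack: []
LOAD_FAST i → push 2. Stack: [2]
LOAD_CONST → push 4. Stack: [2, 4]
COMPARE_OP bool(<) → 2 vs 4 = True. Stack: [True]
POP_JUMP_IF_FALSE → pop True; no jump. Stack: []
LOAD_FAST_LOAD_FAST s,a → push -25,13. Stack: [-25, 13]
BINARY_OP - → -25 - 13 = -38. Stack: [-38]
STORE_FAST s → s=-38. Stack: []
LOAD_FAST i → push 2. Stack: [2]
LOAD_CONST → push 1. Stack: [2, 1]
BINARY_OP + → 2 + 1 = 3. Stack: [3]
STORE_FAST i → i=3. Stack: []
LOAD_FAST i → push 3. Stack: [3]
LOAD_CONST → push 4. Stack: [3, 4]
COMPARE_OP bool(<) → 3 vs 4 = True. Stack: [True]
POP_JUMP_IF_FALSE → pop True; no jump. Stack: []
LOAD_FAST_LOAD_FAST s,a → push -38,13. Stack: [-38, 13]
BINARY_OP - → -38 - 13 = -51. Stack: [-51]
STORE_FAST s → s=-51. Stack: []
LOAD_FAST i → push 3. Stack: [3]
LOAD_CONST → push 1. Stack: [3, 1]
BINARY_OP + → 3 + 1 = 4. Stack: [4]
STORE_FAST i → i=4. Stack: []
LOAD_FAST i → push 4. Stack: [4]
LOAD_CONST → push 4. Stack: [4, 4]
COMPARE_OP bool(<) → 4 vs 4 = False. Stack: [False]
POP_JUMP_IF_FALSE → pop False; jump. Stack: []
LOAD_FAST s → push -51. Stack: [-51]
RETURN_VALUE → return -51.

-51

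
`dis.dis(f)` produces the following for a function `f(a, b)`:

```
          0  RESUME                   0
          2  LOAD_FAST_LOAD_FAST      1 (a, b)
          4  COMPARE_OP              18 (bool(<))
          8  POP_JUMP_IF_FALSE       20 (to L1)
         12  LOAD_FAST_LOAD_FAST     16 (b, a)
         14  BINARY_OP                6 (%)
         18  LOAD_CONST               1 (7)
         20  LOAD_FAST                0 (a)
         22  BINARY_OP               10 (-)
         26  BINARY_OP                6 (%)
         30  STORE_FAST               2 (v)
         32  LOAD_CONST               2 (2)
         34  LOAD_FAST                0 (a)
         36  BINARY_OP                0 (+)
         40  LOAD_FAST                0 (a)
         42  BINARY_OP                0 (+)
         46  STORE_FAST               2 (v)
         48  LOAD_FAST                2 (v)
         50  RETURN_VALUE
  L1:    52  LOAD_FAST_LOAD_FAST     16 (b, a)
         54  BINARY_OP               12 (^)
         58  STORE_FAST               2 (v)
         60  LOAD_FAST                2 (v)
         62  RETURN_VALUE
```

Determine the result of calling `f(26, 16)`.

LOAD_FAST_LOAD_FAST a,b → push 26,16. Stack: [26, 16]
COMPARE_OP bool(<) → 26 vs 16 = False. Stack: [False]
POP_JUMP_IF_FALSE → pop False; jump. Stack: []
LOAD_FAST_LOAD_FAST b,a → push 16,26. Stack: [16, 26]
BINARY_OP ^ → 16 ^ 26 = 10. Stack: [10]
STORE_FAST v → v=10. Stack: []
LOAD_FAST v → push 10. Stack: [10]
RETURN_VALUE → return 10.

10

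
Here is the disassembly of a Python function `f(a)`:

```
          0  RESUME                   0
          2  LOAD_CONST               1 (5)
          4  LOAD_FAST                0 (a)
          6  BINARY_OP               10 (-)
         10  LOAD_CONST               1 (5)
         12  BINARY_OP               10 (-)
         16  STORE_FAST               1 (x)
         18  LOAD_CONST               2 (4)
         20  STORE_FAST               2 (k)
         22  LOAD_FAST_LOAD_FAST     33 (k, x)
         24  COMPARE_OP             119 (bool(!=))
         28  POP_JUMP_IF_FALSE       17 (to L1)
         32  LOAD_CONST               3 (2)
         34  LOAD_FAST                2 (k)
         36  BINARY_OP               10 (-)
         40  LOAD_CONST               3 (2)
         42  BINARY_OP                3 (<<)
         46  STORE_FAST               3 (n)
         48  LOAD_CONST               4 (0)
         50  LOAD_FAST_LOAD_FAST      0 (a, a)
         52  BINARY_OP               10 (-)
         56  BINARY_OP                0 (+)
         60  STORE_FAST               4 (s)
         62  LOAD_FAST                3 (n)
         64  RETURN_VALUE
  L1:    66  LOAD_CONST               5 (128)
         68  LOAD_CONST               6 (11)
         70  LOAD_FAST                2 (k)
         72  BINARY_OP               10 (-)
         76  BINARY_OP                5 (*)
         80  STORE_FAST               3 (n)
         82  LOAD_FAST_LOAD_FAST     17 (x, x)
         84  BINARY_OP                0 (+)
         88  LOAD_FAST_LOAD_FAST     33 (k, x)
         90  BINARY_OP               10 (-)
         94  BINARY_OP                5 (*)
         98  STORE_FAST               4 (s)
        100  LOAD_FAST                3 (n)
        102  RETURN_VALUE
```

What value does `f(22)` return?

LOAD_CONST → push 5. Stack: [5]
LOAD_FAST a → push 22. Stack: [5, 22]
BINARY_OP - → 5 - 22 = -17. Stack: [-17]
LOAD_CONST → push 5. Stack: [-17, 5]
BINARY_OP - → -17 - 5 = -22. Stack: [-22]
STORE_FAST x → x=-22. Stack: []
LOAD_CONST → push 4. Stack: [4]
STORE_FAST k → k=4. Stack: []
LOAD_FAST_LOAD_FAST k,x → push 4,-22. Stack: [4, -22]
COMPARE_OP bool(!=) → 4 vs -22 = True. Stack: [True]
POP_JUMP_IF_FALSE → pop True; no jump. Stack: []
LOAD_CONST → push 2. Stack: [2]
LOAD_FAST k → push 4. Stack: [2, 4]
BINARY_OP - → 2 - 4 = -2. Stack: [-2]
LOAD_CONST → push 2. Stack: [-2, 2]
BINARY_OP << → -2 << 2 = -8. Stack: [-8]
STORE_FAST n → n=-8. Stack: []
LOAD_CONST → push 0. Stack: [0]
LOAD_FAST_LOAD_FAST a,a → push 22,22. Stack: [0, 22, 22]
BINARY_OP - → 22 - 22 = 0. Stack: [0, 0]
BINARY_OP + → 0 + 0 = 0. Stack: [0]
STORE_FAST s → s=0. Stack: []
LOAD_FAST n → push -8. Stack: [-8]
RETURN_VALUE → return -8.

-8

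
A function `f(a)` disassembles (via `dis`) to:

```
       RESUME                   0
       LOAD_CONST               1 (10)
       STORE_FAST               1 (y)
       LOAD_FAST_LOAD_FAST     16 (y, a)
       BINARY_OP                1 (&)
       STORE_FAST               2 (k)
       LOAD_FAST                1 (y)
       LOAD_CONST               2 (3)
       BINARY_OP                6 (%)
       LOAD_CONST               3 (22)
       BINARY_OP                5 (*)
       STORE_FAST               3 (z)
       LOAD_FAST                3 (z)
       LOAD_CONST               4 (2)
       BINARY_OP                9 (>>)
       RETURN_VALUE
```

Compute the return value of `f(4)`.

5

LOAD_CONST → push 10. Stack: [10]
STORE_FAST y → y=10. Stack: []
LOAD_FAST_LOAD_FAST y,a → push 10,4. Stack: [10, 4]
BINARY_OP & → 10 & 4 = 0. Stack: [0]
STORE_FAST k → k=0. Stack: []
LOAD_FAST y → push 10. Stack: [10]
LOAD_CONST → push 3. Stack: [10, 3]
BINARY_OP % → 10 % 3 = 1. Stack: [1]
LOAD_CONST → push 22. Stack: [1, 22]
BINARY_OP * → 1 * 22 = 22. Stack: [22]
STORE_FAST z → z=22. Stack: []
LOAD_FAST z → push 22. Stack: [22]
LOAD_CONST → push 2. Stack: [22, 2]
BINARY_OP >> → 22 >> 2 = 5. Stack: [5]
RETURN_VALUE → return 5.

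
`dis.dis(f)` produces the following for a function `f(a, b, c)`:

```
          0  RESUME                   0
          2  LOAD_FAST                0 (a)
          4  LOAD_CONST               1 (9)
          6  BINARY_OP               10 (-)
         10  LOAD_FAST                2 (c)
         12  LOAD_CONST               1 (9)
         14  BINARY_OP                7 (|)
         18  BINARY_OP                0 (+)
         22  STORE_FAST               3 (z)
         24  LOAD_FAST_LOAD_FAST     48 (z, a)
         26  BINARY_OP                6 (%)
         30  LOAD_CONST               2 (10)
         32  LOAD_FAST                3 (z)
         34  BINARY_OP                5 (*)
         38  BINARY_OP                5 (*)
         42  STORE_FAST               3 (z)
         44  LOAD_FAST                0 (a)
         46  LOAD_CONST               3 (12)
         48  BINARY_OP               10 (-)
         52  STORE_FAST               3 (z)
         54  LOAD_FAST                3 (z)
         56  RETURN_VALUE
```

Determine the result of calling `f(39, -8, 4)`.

27

LOAD_FAST a → push 39. Stack: [39]
LOAD_CONST → push 9. Stack: [39, 9]
BINARY_OP - → 39 - 9 = 30. Stack: [30]
LOAD_FAST c → push 4. Stack: [30, 4]
LOAD_CONST → push 9. Stack: [30, 4, 9]
BINARY_OP | → 4 | 9 = 13. Stack: [30, 13]
BINARY_OP + → 30 + 13 = 43. Stack: [43]
STORE_FAST z → z=43. Stack: []
LOAD_FAST_LOAD_FAST z,a → push 43,39. Stack: [43, 39]
BINARY_OP % → 43 % 39 = 4. Stack: [4]
LOAD_CONST → push 10. Stack: [4, 10]
LOAD_FAST z → push 43. Stack: [4, 10, 43]
BINARY_OP * → 10 * 43 = 430. Stack: [4, 430]
BINARY_OP * → 4 * 430 = 1720. Stack: [1720]
STORE_FAST z → z=1720. Stack: []
LOAD_FAST a → push 39. Stack: [39]
LOAD_CONST → push 12. Stack: [39, 12]
BINARY_OP - → 39 - 12 = 27. Stack: [27]
STORE_FAST z → z=27. Stack: []
LOAD_FAST z → push 27. Stack: [27]
RETURN_VALUE → return 27.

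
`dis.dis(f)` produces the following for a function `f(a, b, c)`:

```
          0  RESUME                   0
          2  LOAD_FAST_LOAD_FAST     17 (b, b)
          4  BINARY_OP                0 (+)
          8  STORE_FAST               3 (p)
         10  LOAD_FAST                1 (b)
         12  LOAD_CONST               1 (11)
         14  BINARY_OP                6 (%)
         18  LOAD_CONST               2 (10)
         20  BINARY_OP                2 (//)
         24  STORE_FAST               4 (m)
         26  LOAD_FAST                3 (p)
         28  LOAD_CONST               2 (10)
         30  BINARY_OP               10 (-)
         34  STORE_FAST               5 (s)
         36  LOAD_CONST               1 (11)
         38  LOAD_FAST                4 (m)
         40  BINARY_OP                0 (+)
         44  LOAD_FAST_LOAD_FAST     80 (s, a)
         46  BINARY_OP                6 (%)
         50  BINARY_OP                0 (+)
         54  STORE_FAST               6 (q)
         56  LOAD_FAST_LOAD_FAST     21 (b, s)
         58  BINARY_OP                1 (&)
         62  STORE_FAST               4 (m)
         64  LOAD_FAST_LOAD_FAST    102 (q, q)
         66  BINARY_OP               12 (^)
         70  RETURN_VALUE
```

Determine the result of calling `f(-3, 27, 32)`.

0

LOAD_FAST_LOAD_FAST b,b → push 27,27. Stack: [27, 27]
BINARY_OP + → 27 + 27 = 54. Stack: [54]
STORE_FAST p → p=54. Stack: []
LOAD_FAST b → push 27. Stack: [27]
LOAD_CONST → push 11. Stack: [27, 11]
BINARY_OP % → 27 % 11 = 5. Stack: [5]
LOAD_CONST → push 10. Stack: [5, 10]
BINARY_OP // → 5 // 10 = 0. Stack: [0]
STORE_FAST m → m=0. Stack: []
LOAD_FAST p → push 54. Stack: [54]
LOAD_CONST → push 10. Stack: [54, 10]
BINARY_OP - → 54 - 10 = 44. Stack: [44]
STORE_FAST s → s=44. Stack: []
LOAD_CONST → push 11. Stack: [11]
LOAD_FAST m → push 0. Stack: [11, 0]
BINARY_OP + → 11 + 0 = 11. Stack: [11]
LOAD_FAST_LOAD_FAST s,a → push 44,-3. Stack: [11, 44, -3]
BINARY_OP % → 44 % -3 = -1. Stack: [11, -1]
BINARY_OP + → 11 + -1 = 10. Stack: [10]
STORE_FAST q → q=10. Stack: []
LOAD_FAST_LOAD_FAST b,s → push 27,44. Stack: [27, 44]
BINARY_OP & → 27 & 44 = 8. Stack: [8]
STORE_FAST m → m=8. Stack: []
LOAD_FAST_LOAD_FAST q,q → push 10,10. Stack: [10, 10]
BINARY_OP ^ → 10 ^ 10 = 0. Stack: [0]
RETURN_VALUE → return 0.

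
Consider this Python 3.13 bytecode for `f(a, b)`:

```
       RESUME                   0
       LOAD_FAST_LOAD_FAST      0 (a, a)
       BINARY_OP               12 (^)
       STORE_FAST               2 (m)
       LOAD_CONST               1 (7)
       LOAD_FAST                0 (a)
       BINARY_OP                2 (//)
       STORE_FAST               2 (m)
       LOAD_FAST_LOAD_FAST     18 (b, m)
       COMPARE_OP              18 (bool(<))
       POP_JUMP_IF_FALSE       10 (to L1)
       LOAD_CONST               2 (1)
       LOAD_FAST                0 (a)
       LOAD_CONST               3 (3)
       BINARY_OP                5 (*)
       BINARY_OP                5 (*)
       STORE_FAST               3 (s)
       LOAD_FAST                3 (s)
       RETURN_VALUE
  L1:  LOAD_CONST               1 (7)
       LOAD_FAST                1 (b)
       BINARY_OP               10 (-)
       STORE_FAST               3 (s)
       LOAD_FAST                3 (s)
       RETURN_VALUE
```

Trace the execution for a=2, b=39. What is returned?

-32

LOAD_FAST_LOAD_FAST a,a → push 2,2. Stack: [2, 2]
BINARY_OP ^ → 2 ^ 2 = 0. Stack: [0]
STORE_FAST m → m=0. Stack: []
LOAD_CONST → push 7. Stack: [7]
LOAD_FAST a → push 2. Stack: [7, 2]
BINARY_OP // → 7 // 2 = 3. Stack: [3]
STORE_FAST m → m=3. Stack: []
LOAD_FAST_LOAD_FAST b,m → push 39,3. Stack: [39, 3]
COMPARE_OP bool(<) → 39 vs 3 = False. Stack: [False]
POP_JUMP_IF_FALSE → pop False; jump. Stack: []
LOAD_CONST → push 7. Stack: [7]
LOAD_FAST b → push 39. Stack: [7, 39]
BINARY_OP - → 7 - 39 = -32. Stack: [-32]
STORE_FAST s → s=-32. Stack: []
LOAD_FAST s → push -32. Stack: [-32]
RETURN_VALUE → return -32.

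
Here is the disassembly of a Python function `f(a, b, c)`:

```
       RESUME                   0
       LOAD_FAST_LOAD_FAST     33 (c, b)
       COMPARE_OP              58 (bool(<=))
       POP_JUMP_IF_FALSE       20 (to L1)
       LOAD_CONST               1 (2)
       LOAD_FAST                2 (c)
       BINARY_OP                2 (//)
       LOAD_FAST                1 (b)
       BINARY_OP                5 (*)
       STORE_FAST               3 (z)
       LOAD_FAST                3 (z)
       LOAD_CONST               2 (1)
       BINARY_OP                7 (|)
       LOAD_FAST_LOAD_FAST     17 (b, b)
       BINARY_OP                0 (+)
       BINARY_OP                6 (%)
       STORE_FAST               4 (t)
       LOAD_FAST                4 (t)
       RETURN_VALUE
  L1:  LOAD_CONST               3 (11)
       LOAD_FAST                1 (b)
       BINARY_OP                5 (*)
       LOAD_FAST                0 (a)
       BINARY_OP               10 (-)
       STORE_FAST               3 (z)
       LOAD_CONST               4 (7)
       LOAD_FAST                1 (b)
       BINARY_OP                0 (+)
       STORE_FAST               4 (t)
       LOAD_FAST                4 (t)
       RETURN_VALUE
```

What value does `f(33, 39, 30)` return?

LOAD_FAST_LOAD_FAST c,b → push 30,39. Stack: [30, 39]
COMPARE_OP bool(<=) → 30 vs 39 = True. Stack: [True]
POP_JUMP_IF_FALSE → pop True; no jump. Stack: []
LOAD_CONST → push 2. Stack: [2]
LOAD_FAST c → push 30. Stack: [2, 30]
BINARY_OP // → 2 // 30 = 0. Stack: [0]
LOAD_FAST b → push 39. Stack: [0, 39]
BINARY_OP * → 0 * 39 = 0. Stack: [0]
STORE_FAST z → z=0. Stack: []
LOAD_FAST z → push 0. Stack: [0]
LOAD_CONST → push 1. Stack: [0, 1]
BINARY_OP | → 0 | 1 = 1. Stack: [1]
LOAD_FAST_LOAD_FAST b,b → push 39,39. Stack: [1, 39, 39]
BINARY_OP + → 39 + 39 = 78. Stack: [1, 78]
BINARY_OP % → 1 % 78 = 1. Stack: [1]
STORE_FAST t → t=1. Stack: []
LOAD_FAST t → push 1. Stack: [1]
RETURN_VALUE → return 1.

1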